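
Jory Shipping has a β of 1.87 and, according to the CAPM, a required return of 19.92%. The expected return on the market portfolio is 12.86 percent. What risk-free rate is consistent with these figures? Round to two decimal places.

E(R) = R_f + β(E(R_m) − R_f) = R_f(1 − β) + β·E(R_m)
19.92% = R_f × (1 − 1.87) + 1.87 × 12.86%
19.92% = R_f × -0.87 + 24.0482%
R_f = (19.92% − 24.0482%) / -0.87 = 4.75%

4.75%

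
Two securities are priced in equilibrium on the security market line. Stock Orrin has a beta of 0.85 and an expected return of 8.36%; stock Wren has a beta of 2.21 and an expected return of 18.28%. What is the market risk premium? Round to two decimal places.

7.29%

Both satisfy E(R) = R_f + β·MRP, so the slope of the SML is
MRP = (18.28% − 8.36%) / (2.21 − 0.85) = 9.92% / 1.36 = 7.2941%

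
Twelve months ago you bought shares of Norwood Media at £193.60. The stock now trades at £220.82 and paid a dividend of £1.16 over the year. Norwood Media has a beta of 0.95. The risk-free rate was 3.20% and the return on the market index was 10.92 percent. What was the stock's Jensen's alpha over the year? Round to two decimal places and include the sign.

+4.13%

Realised HPR = (P1 + D1 − P0) / P0 = (220.82 + 1.16 − 193.60) / 193.60 = 28.38 / 193.60 = 14.6591%
MRP = 10.92% − 3.20% = 7.72%
CAPM required = R_f + β·MRP = 3.20% + 0.95 × 7.72% = 10.5340%
α = realised − required = 14.6591% − 10.5340% = +4.13%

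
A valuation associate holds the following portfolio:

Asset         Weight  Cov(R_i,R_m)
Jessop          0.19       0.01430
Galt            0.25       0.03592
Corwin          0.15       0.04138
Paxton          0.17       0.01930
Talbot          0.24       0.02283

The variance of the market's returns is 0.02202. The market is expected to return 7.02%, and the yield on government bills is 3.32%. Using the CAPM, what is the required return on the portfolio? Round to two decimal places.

7.80%

β_Jessop = 0.01430 / 0.02202 = 0.6494
β_Galt = 0.03592 / 0.02202 = 1.6312
β_Corwin = 0.04138 / 0.02202 = 1.8792
β_Paxton = 0.01930 / 0.02202 = 0.8765
β_Talbot = 0.02283 / 0.02202 = 1.0368
β_P = Σ w_i β_i = 0.19×0.6494 + 0.25×1.6312 + 0.15×1.8792 + 0.17×0.8765 + 0.24×1.0368 = 1.2109
MRP = 7.02% − 3.32% = 3.70%
E(R_P) = R_f + β_P × MRP = 3.32% + 1.2109 × 3.70% = 7.80%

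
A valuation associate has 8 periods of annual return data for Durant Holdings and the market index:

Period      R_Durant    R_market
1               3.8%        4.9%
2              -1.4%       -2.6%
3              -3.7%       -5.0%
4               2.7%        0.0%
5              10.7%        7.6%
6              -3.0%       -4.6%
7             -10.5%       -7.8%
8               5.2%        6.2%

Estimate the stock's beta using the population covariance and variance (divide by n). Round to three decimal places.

Mean R_i = (3.8 − 1.4 − 3.7 + 2.7 + 10.7 − 3.0 − 10.5 + 5.2) / 8 = 0.4750%
Mean R_m = (4.9 − 2.6 − 5.0 + 0.0 + 7.6 − 4.6 − 7.8 + 6.2) / 8 = -0.1625%
Σ(R_i − R̄_i)(R_m − R̄_m) = 250.6375  ⇒  Cov = 250.6375 / 8 = 31.3297
Σ(R_m − R̄_m)² = 233.7588  ⇒  Var(R_m) = 233.7588 / 8 = 29.2199
β = Cov / Var(R_m) = 31.3297 / 29.2199 = 1.0722

1.072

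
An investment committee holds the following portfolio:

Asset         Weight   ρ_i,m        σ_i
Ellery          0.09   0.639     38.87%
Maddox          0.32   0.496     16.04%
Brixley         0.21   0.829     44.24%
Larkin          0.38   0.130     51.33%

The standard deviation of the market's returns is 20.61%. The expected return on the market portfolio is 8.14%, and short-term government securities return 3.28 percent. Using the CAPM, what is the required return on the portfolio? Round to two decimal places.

6.82%

β_Ellery = 0.639 × 38.87% / 20.61% = 1.2051
β_Maddox = 0.496 × 16.04% / 20.61% = 0.3860
β_Brixley = 0.829 × 44.24% / 20.61% = 1.7795
β_Larkin = 0.130 × 51.33% / 20.61% = 0.3238
β_P = Σ w_i β_i = 0.09×1.2051 + 0.32×0.3860 + 0.21×1.7795 + 0.38×0.3238 = 0.7287
MRP = 8.14% − 3.28% = 4.86%
E(R_P) = R_f + β_P × MRP = 3.28% + 0.7287 × 4.86% = 6.82%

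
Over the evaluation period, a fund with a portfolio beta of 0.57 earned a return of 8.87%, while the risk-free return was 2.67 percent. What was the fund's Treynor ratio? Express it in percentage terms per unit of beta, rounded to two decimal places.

Treynor = (R_P − R_f) / β_P = (8.87% − 2.67%) / 0.5700 = 6.20% / 0.5700 = 10.88%

10.88%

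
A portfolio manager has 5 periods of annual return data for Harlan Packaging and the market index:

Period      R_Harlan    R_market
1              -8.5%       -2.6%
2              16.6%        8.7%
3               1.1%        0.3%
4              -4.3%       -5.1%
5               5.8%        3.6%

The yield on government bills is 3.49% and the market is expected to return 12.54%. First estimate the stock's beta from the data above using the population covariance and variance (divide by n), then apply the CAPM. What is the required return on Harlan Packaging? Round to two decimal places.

18.93%

Mean R_i = (-8.5 + 16.6 + 1.1 − 4.3 + 5.8) / 5 = 2.1400%
Mean R_m = (-2.6 + 8.7 + 0.3 − 5.1 + 3.6) / 5 = 0.9800%
Σ(R_i − R̄_i)(R_m − R̄_m) = 199.1740  ⇒  Cov = 199.1740 / 5 = 39.8348
Σ(R_m − R̄_m)² = 116.7080  ⇒  Var(R_m) = 116.7080 / 5 = 23.3416
β = Cov / Var(R_m) = 39.8348 / 23.3416 = 1.7066
MRP = 12.54% − 3.49% = 9.05%
E(R) = R_f + β × MRP = 3.49% + 1.7066 × 9.05% = 18.93%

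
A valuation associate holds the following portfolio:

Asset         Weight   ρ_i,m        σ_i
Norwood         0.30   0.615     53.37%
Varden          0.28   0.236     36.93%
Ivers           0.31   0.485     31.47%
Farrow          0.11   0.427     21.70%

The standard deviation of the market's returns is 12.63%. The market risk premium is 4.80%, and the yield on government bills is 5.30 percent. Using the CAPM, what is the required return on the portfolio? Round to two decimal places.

12.16%

β_Norwood = 0.615 × 53.37% / 12.63% = 2.5988
β_Varden = 0.236 × 36.93% / 12.63% = 0.6901
β_Ivers = 0.485 × 31.47% / 12.63% = 1.2085
β_Farrow = 0.427 × 21.70% / 12.63% = 0.7336
β_P = Σ w_i β_i = 0.30×2.5988 + 0.28×0.6901 + 0.31×1.2085 + 0.11×0.7336 = 1.4282
E(R_P) = R_f + β_P × MRP = 5.30% + 1.4282 × 4.80% = 12.16%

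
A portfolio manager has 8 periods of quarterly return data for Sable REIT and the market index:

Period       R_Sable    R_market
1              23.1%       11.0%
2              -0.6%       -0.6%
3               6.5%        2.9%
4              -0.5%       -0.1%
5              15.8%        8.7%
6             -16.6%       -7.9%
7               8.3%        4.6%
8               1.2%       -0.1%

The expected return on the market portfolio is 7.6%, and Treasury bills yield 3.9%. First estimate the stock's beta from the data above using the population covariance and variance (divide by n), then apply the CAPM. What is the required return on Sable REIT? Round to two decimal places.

11.32%

Mean R_i = (23.1 − 0.6 + 6.5 − 0.5 + 15.8 − 16.6 + 8.3 + 1.2) / 8 = 4.6500%
Mean R_m = (11.0 − 0.6 + 2.9 − 0.1 + 8.7 − 7.9 + 4.6 − 0.1) / 8 = 2.3125%
Σ(R_i − R̄_i)(R_m − R̄_m) = 493.9950  ⇒  Cov = 493.9950 / 8 = 61.7494
Σ(R_m − R̄_m)² = 246.2688  ⇒  Var(R_m) = 246.2688 / 8 = 30.7836
β = Cov / Var(R_m) = 61.7494 / 30.7836 = 2.0059
MRP = 7.6% − 3.9% = 3.70%
E(R) = R_f + β × MRP = 3.9% + 2.0059 × 3.7% = 11.32%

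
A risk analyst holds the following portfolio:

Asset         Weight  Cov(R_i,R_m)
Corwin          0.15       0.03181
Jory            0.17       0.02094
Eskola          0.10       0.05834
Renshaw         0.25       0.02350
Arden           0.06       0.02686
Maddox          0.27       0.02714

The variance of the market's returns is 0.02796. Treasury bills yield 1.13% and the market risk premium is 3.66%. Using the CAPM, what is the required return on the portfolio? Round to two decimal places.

β_Corwin = 0.03181 / 0.02796 = 1.1377
β_Jory = 0.02094 / 0.02796 = 0.7489
β_Eskola = 0.05834 / 0.02796 = 2.0866
β_Renshaw = 0.02350 / 0.02796 = 0.8405
β_Arden = 0.02686 / 0.02796 = 0.9607
β_Maddox = 0.02714 / 0.02796 = 0.9707
β_P = Σ w_i β_i = 0.15×1.1377 + 0.17×0.7489 + 0.10×2.0866 + 0.25×0.8405 + 0.06×0.9607 + 0.27×0.9707 = 1.0365
E(R_P) = R_f + β_P × MRP = 1.13% + 1.0365 × 3.66% = 4.92%

4.92%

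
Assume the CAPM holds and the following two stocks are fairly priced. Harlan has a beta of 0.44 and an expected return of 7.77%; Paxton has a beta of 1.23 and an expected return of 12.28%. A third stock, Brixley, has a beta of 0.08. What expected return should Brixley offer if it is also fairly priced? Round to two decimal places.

MRP (SML slope) = (12.28% − 7.77%) / (1.23 − 0.44) = 4.51% / 0.79 = 5.7089%
R_f (intercept) = 7.77% − 0.44 × 5.7089% = 5.2581%
E(R_Brixley) = R_f + β × MRP = 5.2581% + 0.08 × 5.7089% = 5.71%

5.71%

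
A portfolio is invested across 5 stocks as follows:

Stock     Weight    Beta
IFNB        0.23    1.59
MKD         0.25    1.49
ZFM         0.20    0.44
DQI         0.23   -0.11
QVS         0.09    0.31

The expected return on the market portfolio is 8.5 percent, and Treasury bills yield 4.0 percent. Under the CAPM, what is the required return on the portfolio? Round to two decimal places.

7.73%

β_P = Σ w_i β_i = 0.23×1.59 + 0.25×1.49 + 0.20×0.44 + 0.23×-0.11 + 0.09×0.31 = 0.8288
MRP = 8.5% − 4.0% = 4.50%
E(R_P) = R_f + β_P × MRP = 4.0% + 0.8288 × 4.5% = 7.73%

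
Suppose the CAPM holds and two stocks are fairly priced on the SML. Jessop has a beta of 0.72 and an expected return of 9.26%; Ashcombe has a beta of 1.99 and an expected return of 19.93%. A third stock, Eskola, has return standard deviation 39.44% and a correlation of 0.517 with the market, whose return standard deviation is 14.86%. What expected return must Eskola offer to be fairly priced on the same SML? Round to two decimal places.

MRP = (19.93% − 9.26%) / (1.99 − 0.72) = 8.4016%
R_f = 9.26% − 0.72 × 8.4016% = 3.2108%
β_Eskola = ρ·σ_i/σ_m = 0.517 × 39.44 / 14.86 = 1.3722
E(R_Eskola) = R_f + β × MRP = 3.2108% + 1.3722 × 8.4016% = 14.74%

14.74%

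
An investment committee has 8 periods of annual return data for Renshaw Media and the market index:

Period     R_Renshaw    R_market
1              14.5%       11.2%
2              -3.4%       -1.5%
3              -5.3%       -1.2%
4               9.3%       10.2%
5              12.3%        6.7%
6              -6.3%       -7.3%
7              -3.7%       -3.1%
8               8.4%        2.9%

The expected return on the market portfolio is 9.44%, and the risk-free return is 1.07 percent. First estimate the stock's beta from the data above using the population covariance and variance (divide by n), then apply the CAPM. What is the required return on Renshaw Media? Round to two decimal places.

Mean R_i = (14.5 − 3.4 − 5.3 + 9.3 + 12.3 − 6.3 − 3.7 + 8.4) / 8 = 3.2250%
Mean R_m = (11.2 − 1.5 − 1.2 + 10.2 + 6.7 − 7.3 − 3.1 + 2.9) / 8 = 2.2375%
Σ(R_i − R̄_i)(R_m − R̄_m) = 375.2225  ⇒  Cov = 375.2225 / 8 = 46.9028
Σ(R_m − R̄_m)² = 309.3188  ⇒  Var(R_m) = 309.3188 / 8 = 38.6649
β = Cov / Var(R_m) = 46.9028 / 38.6649 = 1.2131
MRP = 9.44% − 1.07% = 8.37%
E(R) = R_f + β × MRP = 1.07% + 1.2131 × 8.37% = 11.22%

11.22%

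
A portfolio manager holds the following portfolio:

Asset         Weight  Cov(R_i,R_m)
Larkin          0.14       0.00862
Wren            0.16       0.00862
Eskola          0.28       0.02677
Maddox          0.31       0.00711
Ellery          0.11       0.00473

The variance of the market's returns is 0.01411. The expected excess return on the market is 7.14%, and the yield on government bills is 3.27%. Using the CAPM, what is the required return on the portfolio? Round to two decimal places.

9.75%

β_Larkin = 0.00862 / 0.01411 = 0.6109
β_Wren = 0.00862 / 0.01411 = 0.6109
β_Eskola = 0.02677 / 0.01411 = 1.8972
β_Maddox = 0.00711 / 0.01411 = 0.5039
β_Ellery = 0.00473 / 0.01411 = 0.3352
β_P = Σ w_i β_i = 0.14×0.6109 + 0.16×0.6109 + 0.28×1.8972 + 0.31×0.5039 + 0.11×0.3352 = 0.9076
E(R_P) = R_f + β_P × MRP = 3.27% + 0.9076 × 7.14% = 9.75%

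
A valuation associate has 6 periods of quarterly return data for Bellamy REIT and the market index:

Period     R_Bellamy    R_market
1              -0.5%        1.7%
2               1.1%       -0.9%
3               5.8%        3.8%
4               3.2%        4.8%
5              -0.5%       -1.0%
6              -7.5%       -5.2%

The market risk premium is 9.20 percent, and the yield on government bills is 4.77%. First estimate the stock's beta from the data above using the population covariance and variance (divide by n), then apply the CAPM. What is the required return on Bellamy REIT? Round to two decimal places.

Mean R_i = (-0.5 + 1.1 + 5.8 + 3.2 − 0.5 − 7.5) / 6 = 0.2667%
Mean R_m = (1.7 − 0.9 + 3.8 + 4.8 − 1.0 − 5.2) / 6 = 0.5333%
Σ(R_i − R̄_i)(R_m − R̄_m) = 74.2067  ⇒  Cov = 74.2067 / 6 = 12.3678
Σ(R_m − R̄_m)² = 67.5133  ⇒  Var(R_m) = 67.5133 / 6 = 11.2522
β = Cov / Var(R_m) = 12.3678 / 11.2522 = 1.0991
E(R) = R_f + β × MRP = 4.77% + 1.0991 × 9.20% = 14.88%

14.88%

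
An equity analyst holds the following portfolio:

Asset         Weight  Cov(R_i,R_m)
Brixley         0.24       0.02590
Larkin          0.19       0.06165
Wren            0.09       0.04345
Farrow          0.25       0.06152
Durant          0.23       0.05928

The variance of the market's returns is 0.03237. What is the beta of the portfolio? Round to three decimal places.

1.571

β_Brixley = 0.02590 / 0.03237 = 0.8001
β_Larkin = 0.06165 / 0.03237 = 1.9045
β_Wren = 0.04345 / 0.03237 = 1.3423
β_Farrow = 0.06152 / 0.03237 = 1.9005
β_Durant = 0.05928 / 0.03237 = 1.8313
β_P = Σ w_i β_i = 0.24×0.8001 + 0.19×1.9045 + 0.09×1.3423 + 0.25×1.9005 + 0.23×1.8313 = 1.5710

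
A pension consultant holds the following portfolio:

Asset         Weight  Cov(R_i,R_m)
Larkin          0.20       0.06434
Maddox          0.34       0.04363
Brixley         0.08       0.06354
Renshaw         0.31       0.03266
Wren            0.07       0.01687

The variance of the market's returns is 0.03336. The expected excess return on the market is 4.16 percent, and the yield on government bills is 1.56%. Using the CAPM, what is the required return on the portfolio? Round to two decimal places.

β_Larkin = 0.06434 / 0.03336 = 1.9287
β_Maddox = 0.04363 / 0.03336 = 1.3079
β_Brixley = 0.06354 / 0.03336 = 1.9047
β_Renshaw = 0.03266 / 0.03336 = 0.9790
β_Wren = 0.01687 / 0.03336 = 0.5057
β_P = Σ w_i β_i = 0.20×1.9287 + 0.34×1.3079 + 0.08×1.9047 + 0.31×0.9790 + 0.07×0.5057 = 1.3217
E(R_P) = R_f + β_P × MRP = 1.56% + 1.3217 × 4.16% = 7.06%

7.06%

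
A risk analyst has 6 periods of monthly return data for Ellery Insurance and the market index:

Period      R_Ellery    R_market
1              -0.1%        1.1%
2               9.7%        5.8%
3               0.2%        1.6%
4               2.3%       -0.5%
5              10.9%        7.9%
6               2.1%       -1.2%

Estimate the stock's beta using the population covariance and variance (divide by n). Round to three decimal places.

1.182

Mean R_i = (-0.1 + 9.7 + 0.2 + 2.3 + 10.9 + 2.1) / 6 = 4.1833%
Mean R_m = (1.1 + 5.8 + 1.6 − 0.5 + 7.9 − 1.2) / 6 = 2.4500%
Σ(R_i − R̄_i)(R_m − R̄_m) = 77.4150  ⇒  Cov = 77.4150 / 6 = 12.9025
Σ(R_m − R̄_m)² = 65.4950  ⇒  Var(R_m) = 65.4950 / 6 = 10.9158
β = Cov / Var(R_m) = 12.9025 / 10.9158 = 1.1820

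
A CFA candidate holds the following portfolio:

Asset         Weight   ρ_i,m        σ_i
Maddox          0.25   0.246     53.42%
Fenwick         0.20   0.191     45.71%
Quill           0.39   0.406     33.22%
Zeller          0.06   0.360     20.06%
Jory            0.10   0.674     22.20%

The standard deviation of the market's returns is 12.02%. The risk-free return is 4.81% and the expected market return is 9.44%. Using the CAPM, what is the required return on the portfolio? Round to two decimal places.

β_Maddox = 0.246 × 53.42% / 12.02% = 1.0933
β_Fenwick = 0.191 × 45.71% / 12.02% = 0.7263
β_Quill = 0.406 × 33.22% / 12.02% = 1.1221
β_Zeller = 0.360 × 20.06% / 12.02% = 0.6008
β_Jory = 0.674 × 22.20% / 12.02% = 1.2448
β_P = Σ w_i β_i = 0.25×1.0933 + 0.20×0.7263 + 0.39×1.1221 + 0.06×0.6008 + 0.10×1.2448 = 1.0167
MRP = 9.44% − 4.81% = 4.63%
E(R_P) = R_f + β_P × MRP = 4.81% + 1.0167 × 4.63% = 9.52%

9.52%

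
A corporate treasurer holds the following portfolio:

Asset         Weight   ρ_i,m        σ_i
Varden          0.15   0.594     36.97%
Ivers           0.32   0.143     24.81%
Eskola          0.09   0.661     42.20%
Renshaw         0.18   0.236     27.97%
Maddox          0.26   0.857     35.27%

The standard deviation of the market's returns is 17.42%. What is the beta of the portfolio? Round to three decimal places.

0.918

β_Varden = 0.594 × 36.97% / 17.42% = 1.2606
β_Ivers = 0.143 × 24.81% / 17.42% = 0.2037
β_Eskola = 0.661 × 42.20% / 17.42% = 1.6013
β_Renshaw = 0.236 × 27.97% / 17.42% = 0.3789
β_Maddox = 0.857 × 35.27% / 17.42% = 1.7352
β_P = Σ w_i β_i = 0.15×1.2606 + 0.32×0.2037 + 0.09×1.6013 + 0.18×0.3789 + 0.26×1.7352 = 0.9177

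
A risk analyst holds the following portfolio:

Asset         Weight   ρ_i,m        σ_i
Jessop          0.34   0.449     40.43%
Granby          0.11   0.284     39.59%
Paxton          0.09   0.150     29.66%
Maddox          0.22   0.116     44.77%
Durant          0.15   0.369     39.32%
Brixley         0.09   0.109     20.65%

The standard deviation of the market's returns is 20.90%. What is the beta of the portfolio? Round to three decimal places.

β_Jessop = 0.449 × 40.43% / 20.90% = 0.8686
β_Granby = 0.284 × 39.59% / 20.90% = 0.5380
β_Paxton = 0.150 × 29.66% / 20.90% = 0.2129
β_Maddox = 0.116 × 44.77% / 20.90% = 0.2485
β_Durant = 0.369 × 39.32% / 20.90% = 0.6942
β_Brixley = 0.109 × 20.65% / 20.90% = 0.1077
β_P = Σ w_i β_i = 0.34×0.8686 + 0.11×0.5380 + 0.09×0.2129 + 0.22×0.2485 + 0.15×0.6942 + 0.09×0.1077 = 0.5422

0.542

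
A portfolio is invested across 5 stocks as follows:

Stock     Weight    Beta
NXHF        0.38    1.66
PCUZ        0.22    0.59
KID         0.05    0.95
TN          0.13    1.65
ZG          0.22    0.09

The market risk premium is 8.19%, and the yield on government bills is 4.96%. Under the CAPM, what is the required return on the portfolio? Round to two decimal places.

β_P = Σ w_i β_i = 0.38×1.66 + 0.22×0.59 + 0.05×0.95 + 0.13×1.65 + 0.22×0.09 = 1.0424
E(R_P) = R_f + β_P × MRP = 4.96% + 1.0424 × 8.19% = 13.50%

13.50%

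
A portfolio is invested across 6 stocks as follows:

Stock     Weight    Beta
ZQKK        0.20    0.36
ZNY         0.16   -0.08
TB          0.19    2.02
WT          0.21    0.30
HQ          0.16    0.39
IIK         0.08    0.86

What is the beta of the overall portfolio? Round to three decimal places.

0.637

β_P = Σ w_i β_i = 0.20×0.36 + 0.16×-0.08 + 0.19×2.02 + 0.21×0.30 + 0.16×0.39 + 0.08×0.86 = 0.6372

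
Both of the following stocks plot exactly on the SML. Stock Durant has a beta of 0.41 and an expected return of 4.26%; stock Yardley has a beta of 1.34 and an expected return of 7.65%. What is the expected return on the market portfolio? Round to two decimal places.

Both satisfy E(R) = R_f + β·MRP, so the slope of the SML is
MRP = (7.65% − 4.26%) / (1.34 − 0.41) = 3.39% / 0.93 = 3.6452%
R_f = E(R_Durant) − β_Durant·MRP = 4.26% − 0.41 × 3.6452% = 2.7655%
E(R_m) = R_f + MRP = 2.7655% + 3.6452% = 6.41%

6.41%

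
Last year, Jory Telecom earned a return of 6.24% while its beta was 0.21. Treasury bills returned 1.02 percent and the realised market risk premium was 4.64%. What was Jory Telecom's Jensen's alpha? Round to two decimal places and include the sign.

+4.25%

CAPM benchmark = R_f + β(R_m − R_f) = 1.02% + 0.21 × 4.64% = 1.9944%
α = actual − benchmark = 6.24% − 1.9944% = +4.25%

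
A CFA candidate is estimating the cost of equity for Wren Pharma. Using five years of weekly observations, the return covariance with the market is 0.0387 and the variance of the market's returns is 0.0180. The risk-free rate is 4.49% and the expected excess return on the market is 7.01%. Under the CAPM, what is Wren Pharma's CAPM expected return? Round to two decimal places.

β = Cov(R_i, R_m) / Var(R_m) = 0.0387 / 0.0180 = 2.1500
E(R) = R_f + β × MRP = 4.49% + 2.1500 × 7.01% = 19.56%

19.56%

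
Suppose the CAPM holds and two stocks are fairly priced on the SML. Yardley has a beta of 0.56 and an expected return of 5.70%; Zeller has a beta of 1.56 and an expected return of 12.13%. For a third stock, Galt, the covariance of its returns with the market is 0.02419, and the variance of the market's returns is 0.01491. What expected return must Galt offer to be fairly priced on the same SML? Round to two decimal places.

MRP = (12.13% − 5.70%) / (1.56 − 0.56) = 6.4300%
R_f = 5.70% − 0.56 × 6.4300% = 2.0992%
β_Galt = Cov / Var(R_m) = 0.02419 / 0.01491 = 1.6224
E(R_Galt) = R_f + β × MRP = 2.0992% + 1.6224 × 6.4300% = 12.53%

12.53%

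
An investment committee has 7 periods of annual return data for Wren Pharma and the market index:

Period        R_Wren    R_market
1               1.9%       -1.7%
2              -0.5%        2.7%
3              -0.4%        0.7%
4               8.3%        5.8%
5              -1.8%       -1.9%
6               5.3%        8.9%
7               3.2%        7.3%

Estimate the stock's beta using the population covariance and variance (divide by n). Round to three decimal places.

Mean R_i = (1.9 − 0.5 − 0.4 + 8.3 − 1.8 + 5.3 + 3.2) / 7 = 2.2857%
Mean R_m = (-1.7 + 2.7 + 0.7 + 5.8 − 1.9 + 8.9 + 7.3) / 7 = 3.1143%
Σ(R_i − R̄_i)(R_m − R̄_m) = 67.4014  ⇒  Cov = 67.4014 / 7 = 9.6288
Σ(R_m − R̄_m)² = 112.5286  ⇒  Var(R_m) = 112.5286 / 7 = 16.0755
β = Cov / Var(R_m) = 9.6288 / 16.0755 = 0.5990

0.599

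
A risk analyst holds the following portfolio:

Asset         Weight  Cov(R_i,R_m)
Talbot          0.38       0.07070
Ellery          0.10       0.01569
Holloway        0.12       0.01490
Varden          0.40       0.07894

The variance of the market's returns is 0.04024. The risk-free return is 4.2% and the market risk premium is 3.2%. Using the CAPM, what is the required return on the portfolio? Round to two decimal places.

β_Talbot = 0.07070 / 0.04024 = 1.7570
β_Ellery = 0.01569 / 0.04024 = 0.3899
β_Holloway = 0.01490 / 0.04024 = 0.3703
β_Varden = 0.07894 / 0.04024 = 1.9617
β_P = Σ w_i β_i = 0.38×1.7570 + 0.10×0.3899 + 0.12×0.3703 + 0.40×1.9617 = 1.5358
E(R_P) = R_f + β_P × MRP = 4.2% + 1.5358 × 3.2% = 9.11%

9.11%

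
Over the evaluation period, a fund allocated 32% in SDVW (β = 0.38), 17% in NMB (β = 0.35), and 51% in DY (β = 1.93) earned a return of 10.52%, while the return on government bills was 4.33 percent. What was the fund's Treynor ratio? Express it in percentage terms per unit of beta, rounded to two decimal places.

β_P = 0.32×0.38 + 0.17×0.35 + 0.51×1.93 = 1.1654
Treynor = (R_P − R_f) / β_P = (10.52% − 4.33%) / 1.1654 = 6.19% / 1.1654 = 5.31%

5.31%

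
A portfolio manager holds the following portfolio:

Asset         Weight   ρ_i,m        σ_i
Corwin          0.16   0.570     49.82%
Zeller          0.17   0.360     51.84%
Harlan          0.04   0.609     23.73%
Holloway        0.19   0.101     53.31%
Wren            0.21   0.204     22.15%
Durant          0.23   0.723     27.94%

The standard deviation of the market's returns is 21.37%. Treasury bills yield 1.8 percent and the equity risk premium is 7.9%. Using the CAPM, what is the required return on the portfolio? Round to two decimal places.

β_Corwin = 0.570 × 49.82% / 21.37% = 1.3288
β_Zeller = 0.360 × 51.84% / 21.37% = 0.8733
β_Harlan = 0.609 × 23.73% / 21.37% = 0.6763
β_Holloway = 0.101 × 53.31% / 21.37% = 0.2520
β_Wren = 0.204 × 22.15% / 21.37% = 0.2114
β_Durant = 0.723 × 27.94% / 21.37% = 0.9453
β_P = Σ w_i β_i = 0.16×1.3288 + 0.17×0.8733 + 0.04×0.6763 + 0.19×0.2520 + 0.21×0.2114 + 0.23×0.9453 = 0.6978
E(R_P) = R_f + β_P × MRP = 1.8% + 0.6978 × 7.9% = 7.31%

7.31%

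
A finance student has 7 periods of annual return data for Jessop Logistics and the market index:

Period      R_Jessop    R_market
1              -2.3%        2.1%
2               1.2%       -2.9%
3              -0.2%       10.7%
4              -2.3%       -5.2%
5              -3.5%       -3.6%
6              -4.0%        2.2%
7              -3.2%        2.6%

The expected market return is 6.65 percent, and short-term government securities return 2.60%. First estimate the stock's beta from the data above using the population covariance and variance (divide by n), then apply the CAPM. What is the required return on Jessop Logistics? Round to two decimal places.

2.81%

Mean R_i = (-2.3 + 1.2 − 0.2 − 2.3 − 3.5 − 4.0 − 3.2) / 7 = -2.0429%
Mean R_m = (2.1 − 2.9 + 10.7 − 5.2 − 3.6 + 2.2 + 2.6) / 7 = 0.8429%
Σ(R_i − R̄_i)(R_m − R̄_m) = 9.0429  ⇒  Cov = 9.0429 / 7 = 1.2918
Σ(R_m − R̄_m)² = 173.9371  ⇒  Var(R_m) = 173.9371 / 7 = 24.8482
β = Cov / Var(R_m) = 1.2918 / 24.8482 = 0.0520
MRP = 6.65% − 2.60% = 4.05%
E(R) = R_f + β × MRP = 2.60% + 0.0520 × 4.05% = 2.81%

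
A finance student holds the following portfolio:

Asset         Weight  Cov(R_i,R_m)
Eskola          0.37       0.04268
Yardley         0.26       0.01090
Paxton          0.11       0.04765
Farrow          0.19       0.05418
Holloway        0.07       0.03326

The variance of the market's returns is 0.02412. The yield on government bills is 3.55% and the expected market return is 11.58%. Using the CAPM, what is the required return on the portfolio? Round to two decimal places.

β_Eskola = 0.04268 / 0.02412 = 1.7695
β_Yardley = 0.01090 / 0.02412 = 0.4519
β_Paxton = 0.04765 / 0.02412 = 1.9755
β_Farrow = 0.05418 / 0.02412 = 2.2463
β_Holloway = 0.03326 / 0.02412 = 1.3789
β_P = Σ w_i β_i = 0.37×1.7695 + 0.26×0.4519 + 0.11×1.9755 + 0.19×2.2463 + 0.07×1.3789 = 1.5128
MRP = 11.58% − 3.55% = 8.03%
E(R_P) = R_f + β_P × MRP = 3.55% + 1.5128 × 8.03% = 15.70%

15.70%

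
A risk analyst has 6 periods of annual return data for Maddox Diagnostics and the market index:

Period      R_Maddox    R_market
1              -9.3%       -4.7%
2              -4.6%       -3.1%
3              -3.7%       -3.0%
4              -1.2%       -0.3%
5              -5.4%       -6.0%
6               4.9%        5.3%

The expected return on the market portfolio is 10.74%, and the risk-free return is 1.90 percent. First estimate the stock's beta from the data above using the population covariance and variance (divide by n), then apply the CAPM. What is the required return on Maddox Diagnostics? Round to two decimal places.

Mean R_i = (-9.3 − 4.6 − 3.7 − 1.2 − 5.4 + 4.9) / 6 = -3.2167%
Mean R_m = (-4.7 − 3.1 − 3.0 − 0.3 − 6.0 + 5.3) / 6 = -1.9667%
Σ(R_i − R̄_i)(R_m − R̄_m) = 89.8433  ⇒  Cov = 89.8433 / 6 = 14.9739
Σ(R_m − R̄_m)² = 81.6733  ⇒  Var(R_m) = 81.6733 / 6 = 13.6122
β = Cov / Var(R_m) = 14.9739 / 13.6122 = 1.1000
MRP = 10.74% − 1.90% = 8.84%
E(R) = R_f + β × MRP = 1.90% + 1.1000 × 8.84% = 11.62%

11.62%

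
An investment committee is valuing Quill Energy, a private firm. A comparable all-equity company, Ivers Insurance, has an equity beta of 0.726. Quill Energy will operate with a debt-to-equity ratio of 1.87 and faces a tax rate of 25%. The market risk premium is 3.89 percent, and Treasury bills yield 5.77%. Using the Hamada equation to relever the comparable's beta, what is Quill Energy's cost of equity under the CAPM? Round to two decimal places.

β_L = β_U × [1 + (1 − t)(D/E)] = 0.726 × [1 + (1 − 0.25) × 1.87]
    = 0.726 × [1 + 0.75 × 1.87] = 0.726 × 2.4025 = 1.7442
E(R) = R_f + β_L × MRP = 5.77% + 1.7442 × 3.89% = 12.55%

12.55%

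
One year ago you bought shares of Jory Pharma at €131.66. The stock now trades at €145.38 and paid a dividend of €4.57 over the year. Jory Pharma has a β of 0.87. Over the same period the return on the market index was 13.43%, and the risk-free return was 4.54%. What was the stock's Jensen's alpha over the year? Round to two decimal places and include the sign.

+1.62%

Realised HPR = (P1 + D1 − P0) / P0 = (145.38 + 4.57 − 131.66) / 131.66 = 18.29 / 131.66 = 13.8918%
MRP = 13.43% − 4.54% = 8.89%
CAPM required = R_f + β·MRP = 4.54% + 0.87 × 8.89% = 12.2743%
α = realised − required = 13.8918% − 12.2743% = +1.62%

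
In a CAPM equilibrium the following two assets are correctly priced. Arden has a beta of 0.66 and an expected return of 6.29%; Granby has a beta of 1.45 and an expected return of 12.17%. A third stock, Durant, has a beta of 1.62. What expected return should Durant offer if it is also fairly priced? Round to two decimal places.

MRP (SML slope) = (12.17% − 6.29%) / (1.45 − 0.66) = 5.88% / 0.79 = 7.4430%
R_f (intercept) = 6.29% − 0.66 × 7.4430% = 1.3776%
E(R_Durant) = R_f + β × MRP = 1.3776% + 1.62 × 7.4430% = 13.44%

13.44%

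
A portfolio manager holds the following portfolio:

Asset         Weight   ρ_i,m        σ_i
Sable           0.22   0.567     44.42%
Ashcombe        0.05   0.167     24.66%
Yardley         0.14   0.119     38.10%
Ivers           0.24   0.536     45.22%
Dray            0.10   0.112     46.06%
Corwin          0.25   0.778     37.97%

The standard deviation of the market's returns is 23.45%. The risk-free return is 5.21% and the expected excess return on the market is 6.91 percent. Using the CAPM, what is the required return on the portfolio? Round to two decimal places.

β_Sable = 0.567 × 44.42% / 23.45% = 1.0740
β_Ashcombe = 0.167 × 24.66% / 23.45% = 0.1756
β_Yardley = 0.119 × 38.10% / 23.45% = 0.1933
β_Ivers = 0.536 × 45.22% / 23.45% = 1.0336
β_Dray = 0.112 × 46.06% / 23.45% = 0.2200
β_Corwin = 0.778 × 37.97% / 23.45% = 1.2597
β_P = Σ w_i β_i = 0.22×1.0740 + 0.05×0.1756 + 0.14×0.1933 + 0.24×1.0336 + 0.10×0.2200 + 0.25×1.2597 = 0.8571
E(R_P) = R_f + β_P × MRP = 5.21% + 0.8571 × 6.91% = 11.13%

11.13%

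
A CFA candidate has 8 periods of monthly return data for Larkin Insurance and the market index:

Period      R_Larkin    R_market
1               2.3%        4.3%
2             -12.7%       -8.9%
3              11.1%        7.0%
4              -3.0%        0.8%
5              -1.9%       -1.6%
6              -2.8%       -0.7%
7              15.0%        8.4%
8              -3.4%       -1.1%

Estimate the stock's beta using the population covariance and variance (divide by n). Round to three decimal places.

Mean R_i = (2.3 − 12.7 + 11.1 − 3.0 − 1.9 − 2.8 + 15.0 − 3.4) / 8 = 0.5750%
Mean R_m = (4.3 − 8.9 + 7.0 + 0.8 − 1.6 − 0.7 + 8.4 − 1.1) / 8 = 1.0250%
Σ(R_i − R̄_i)(R_m − R̄_m) = 328.2450  ⇒  Cov = 328.2450 / 8 = 41.0306
Σ(R_m − R̄_m)² = 213.7550  ⇒  Var(R_m) = 213.7550 / 8 = 26.7194
β = Cov / Var(R_m) = 41.0306 / 26.7194 = 1.5356

1.536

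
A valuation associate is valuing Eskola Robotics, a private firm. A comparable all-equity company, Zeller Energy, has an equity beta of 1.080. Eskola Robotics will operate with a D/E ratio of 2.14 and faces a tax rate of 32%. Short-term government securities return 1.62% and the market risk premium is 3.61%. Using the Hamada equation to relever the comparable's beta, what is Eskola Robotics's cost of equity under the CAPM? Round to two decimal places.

11.19%

β_L = β_U × [1 + (1 − t)(D/E)] = 1.080 × [1 + (1 − 0.32) × 2.14]
    = 1.080 × [1 + 0.68 × 2.14] = 1.080 × 2.4552 = 2.6516
E(R) = R_f + β_L × MRP = 1.62% + 2.6516 × 3.61% = 11.19%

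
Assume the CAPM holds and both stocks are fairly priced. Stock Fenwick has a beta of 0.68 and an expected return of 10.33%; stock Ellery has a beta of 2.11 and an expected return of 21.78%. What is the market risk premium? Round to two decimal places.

Both satisfy E(R) = R_f + β·MRP, so the slope of the SML is
MRP = (21.78% − 10.33%) / (2.11 − 0.68) = 11.45% / 1.43 = 8.0070%

8.01%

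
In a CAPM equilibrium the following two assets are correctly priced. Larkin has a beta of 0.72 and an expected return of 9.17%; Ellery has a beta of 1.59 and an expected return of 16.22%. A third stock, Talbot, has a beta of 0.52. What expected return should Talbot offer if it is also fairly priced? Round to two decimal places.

MRP (SML slope) = (16.22% − 9.17%) / (1.59 − 0.72) = 7.05% / 0.87 = 8.1034%
R_f (intercept) = 9.17% − 0.72 × 8.1034% = 3.3356%
E(R_Talbot) = R_f + β × MRP = 3.3356% + 0.52 × 8.1034% = 7.55%

7.55%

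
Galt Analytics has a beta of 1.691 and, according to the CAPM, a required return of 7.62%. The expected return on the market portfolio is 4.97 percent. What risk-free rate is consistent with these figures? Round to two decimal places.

1.13%

E(R) = R_f + β(E(R_m) − R_f) = R_f(1 − β) + β·E(R_m)
7.62% = R_f × (1 − 1.691) + 1.691 × 4.97%
7.62% = R_f × -0.691 + 8.40427%
R_f = (7.62% − 8.40427%) / -0.691 = 1.13%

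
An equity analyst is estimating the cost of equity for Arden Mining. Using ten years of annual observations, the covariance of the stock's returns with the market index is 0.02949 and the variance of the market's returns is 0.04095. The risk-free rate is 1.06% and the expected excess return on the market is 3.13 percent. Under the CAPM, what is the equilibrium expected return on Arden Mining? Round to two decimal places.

β = Cov(R_i, R_m) / Var(R_m) = 0.02949 / 0.04095 = 0.7201
E(R) = R_f + β × MRP = 1.06% + 0.7201 × 3.13% = 3.31%

3.31%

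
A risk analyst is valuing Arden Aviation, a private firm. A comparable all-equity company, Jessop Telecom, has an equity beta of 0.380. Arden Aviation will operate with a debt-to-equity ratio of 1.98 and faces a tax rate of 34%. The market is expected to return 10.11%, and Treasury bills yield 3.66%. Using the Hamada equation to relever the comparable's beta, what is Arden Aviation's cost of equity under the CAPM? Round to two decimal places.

9.31%

β_L = β_U × [1 + (1 − t)(D/E)] = 0.380 × [1 + (1 − 0.34) × 1.98]
    = 0.380 × [1 + 0.66 × 1.98] = 0.380 × 2.3068 = 0.8766
MRP = 10.11% − 3.66% = 6.45%
E(R) = R_f + β_L × MRP = 3.66% + 0.8766 × 6.45% = 9.31%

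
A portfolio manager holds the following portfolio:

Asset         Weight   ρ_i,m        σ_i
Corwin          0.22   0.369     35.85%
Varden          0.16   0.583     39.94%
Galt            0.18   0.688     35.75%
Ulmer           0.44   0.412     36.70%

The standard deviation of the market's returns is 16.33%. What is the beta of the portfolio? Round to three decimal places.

1.085

β_Corwin = 0.369 × 35.85% / 16.33% = 0.8101
β_Varden = 0.583 × 39.94% / 16.33% = 1.4259
β_Galt = 0.688 × 35.75% / 16.33% = 1.5062
β_Ulmer = 0.412 × 36.70% / 16.33% = 0.9259
β_P = Σ w_i β_i = 0.22×0.8101 + 0.16×1.4259 + 0.18×1.5062 + 0.44×0.9259 = 1.0849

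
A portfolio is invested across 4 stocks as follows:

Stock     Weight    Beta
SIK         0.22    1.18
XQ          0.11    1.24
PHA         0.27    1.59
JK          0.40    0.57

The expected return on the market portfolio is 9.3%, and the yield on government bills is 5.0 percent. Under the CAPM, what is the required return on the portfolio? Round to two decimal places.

9.53%

β_P = Σ w_i β_i = 0.22×1.18 + 0.11×1.24 + 0.27×1.59 + 0.40×0.57 = 1.0533
MRP = 9.3% − 5.0% = 4.30%
E(R_P) = R_f + β_P × MRP = 5.0% + 1.0533 × 4.3% = 9.53%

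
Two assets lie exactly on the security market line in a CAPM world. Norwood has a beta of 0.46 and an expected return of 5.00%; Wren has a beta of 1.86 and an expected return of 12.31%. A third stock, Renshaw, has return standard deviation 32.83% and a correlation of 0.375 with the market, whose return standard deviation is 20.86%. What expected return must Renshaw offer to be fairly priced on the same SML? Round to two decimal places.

MRP = (12.31% − 5.00%) / (1.86 − 0.46) = 5.2214%
R_f = 5.00% − 0.46 × 5.2214% = 2.5982%
β_Renshaw = ρ·σ_i/σ_m = 0.375 × 32.83 / 20.86 = 0.5902
E(R_Renshaw) = R_f + β × MRP = 2.5982% + 0.5902 × 5.2214% = 5.68%

5.68%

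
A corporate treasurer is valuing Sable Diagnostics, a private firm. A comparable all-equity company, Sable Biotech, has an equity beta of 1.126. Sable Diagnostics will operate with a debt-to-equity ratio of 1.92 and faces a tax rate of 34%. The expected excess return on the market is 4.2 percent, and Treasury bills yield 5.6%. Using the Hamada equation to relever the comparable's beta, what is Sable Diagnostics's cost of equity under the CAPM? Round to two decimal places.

β_L = β_U × [1 + (1 − t)(D/E)] = 1.126 × [1 + (1 − 0.34) × 1.92]
    = 1.126 × [1 + 0.66 × 1.92] = 1.126 × 2.2672 = 2.5529
E(R) = R_f + β_L × MRP = 5.6% + 2.5529 × 4.2% = 16.32%

16.32%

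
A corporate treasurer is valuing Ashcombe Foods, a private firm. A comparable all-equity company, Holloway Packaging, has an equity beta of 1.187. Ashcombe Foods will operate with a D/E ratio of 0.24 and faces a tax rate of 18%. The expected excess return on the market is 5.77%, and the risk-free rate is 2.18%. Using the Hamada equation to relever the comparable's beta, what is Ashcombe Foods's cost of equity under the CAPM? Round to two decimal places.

β_L = β_U × [1 + (1 − t)(D/E)] = 1.187 × [1 + (1 − 0.18) × 0.24]
    = 1.187 × [1 + 0.82 × 0.24] = 1.187 × 1.1968 = 1.4206
E(R) = R_f + β_L × MRP = 2.18% + 1.4206 × 5.77% = 10.38%

10.38%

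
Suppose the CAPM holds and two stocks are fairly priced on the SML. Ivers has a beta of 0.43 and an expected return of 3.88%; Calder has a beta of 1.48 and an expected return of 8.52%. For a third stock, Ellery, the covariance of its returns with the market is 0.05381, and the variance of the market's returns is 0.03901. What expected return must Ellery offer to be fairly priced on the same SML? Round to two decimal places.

8.08%

MRP = (8.52% − 3.88%) / (1.48 − 0.43) = 4.4190%
R_f = 3.88% − 0.43 × 4.4190% = 1.9798%
β_Ellery = Cov / Var(R_m) = 0.05381 / 0.03901 = 1.3794
E(R_Ellery) = R_f + β × MRP = 1.9798% + 1.3794 × 4.4190% = 8.08%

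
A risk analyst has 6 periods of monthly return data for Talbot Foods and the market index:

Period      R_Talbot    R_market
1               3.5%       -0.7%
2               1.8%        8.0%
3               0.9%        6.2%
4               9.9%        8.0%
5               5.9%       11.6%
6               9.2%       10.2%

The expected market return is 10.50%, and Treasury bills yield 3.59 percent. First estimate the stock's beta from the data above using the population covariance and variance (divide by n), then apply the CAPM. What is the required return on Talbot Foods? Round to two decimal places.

Mean R_i = (3.5 + 1.8 + 0.9 + 9.9 + 5.9 + 9.2) / 6 = 5.2000%
Mean R_m = (-0.7 + 8.0 + 6.2 + 8.0 + 11.6 + 10.2) / 6 = 7.2167%
Σ(R_i − R̄_i)(R_m − R̄_m) = 33.8500  ⇒  Cov = 33.8500 / 6 = 5.6417
Σ(R_m − R̄_m)² = 93.0483  ⇒  Var(R_m) = 93.0483 / 6 = 15.5081
β = Cov / Var(R_m) = 5.6417 / 15.5081 = 0.3638
MRP = 10.50% − 3.59% = 6.91%
E(R) = R_f + β × MRP = 3.59% + 0.3638 × 6.91% = 6.10%

6.10%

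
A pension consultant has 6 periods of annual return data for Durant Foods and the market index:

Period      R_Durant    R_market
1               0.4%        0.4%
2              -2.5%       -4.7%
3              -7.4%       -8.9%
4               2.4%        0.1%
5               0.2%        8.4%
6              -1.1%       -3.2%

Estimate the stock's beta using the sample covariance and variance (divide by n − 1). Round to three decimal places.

0.423

Mean R_i = (0.4 − 2.5 − 7.4 + 2.4 + 0.2 − 1.1) / 6 = -1.3333%
Mean R_m = (0.4 − 4.7 − 8.9 + 0.1 + 8.4 − 3.2) / 6 = -1.3167%
Σ(R_i − R̄_i)(R_m − R̄_m) = 72.6767  ⇒  Cov = 72.6767 / 5 = 14.5353
Σ(R_m − R̄_m)² = 171.8683  ⇒  Var(R_m) = 171.8683 / 5 = 34.3737
β = Cov / Var(R_m) = 14.5353 / 34.3737 = 0.4229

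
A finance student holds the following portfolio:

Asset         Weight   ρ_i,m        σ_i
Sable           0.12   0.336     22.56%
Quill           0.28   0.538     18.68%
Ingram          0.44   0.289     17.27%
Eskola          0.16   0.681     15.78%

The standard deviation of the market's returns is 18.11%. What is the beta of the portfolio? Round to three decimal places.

0.422

β_Sable = 0.336 × 22.56% / 18.11% = 0.4186
β_Quill = 0.538 × 18.68% / 18.11% = 0.5549
β_Ingram = 0.289 × 17.27% / 18.11% = 0.2756
β_Eskola = 0.681 × 15.78% / 18.11% = 0.5934
β_P = Σ w_i β_i = 0.12×0.4186 + 0.28×0.5549 + 0.44×0.2756 + 0.16×0.5934 = 0.4218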